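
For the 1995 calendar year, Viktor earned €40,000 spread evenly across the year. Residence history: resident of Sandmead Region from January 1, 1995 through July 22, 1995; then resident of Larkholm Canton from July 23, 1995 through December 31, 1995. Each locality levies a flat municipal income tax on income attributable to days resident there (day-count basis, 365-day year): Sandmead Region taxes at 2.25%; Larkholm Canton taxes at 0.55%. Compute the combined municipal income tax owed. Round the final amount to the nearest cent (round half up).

€598.19

Sandmead Region, January 1 – July 22, 1995: 203 days → €40,000 × 2.25% × 203/365 = €500.5479
Larkholm Canton, July 23 – December 31, 1995: 162 days → €40,000 × 0.55% × 162/365 = €97.6438
Total = €598.1918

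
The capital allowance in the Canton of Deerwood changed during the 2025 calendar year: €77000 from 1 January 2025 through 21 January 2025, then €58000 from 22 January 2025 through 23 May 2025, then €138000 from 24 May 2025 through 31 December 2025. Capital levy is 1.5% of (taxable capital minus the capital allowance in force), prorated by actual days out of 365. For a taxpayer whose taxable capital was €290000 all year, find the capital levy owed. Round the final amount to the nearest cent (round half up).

€2733.74

1 January – 21 January 2025: 21 days, exemption €77000 → (€290000 − €77000) × 1.5% × 21/365 = €183.8219
22 January – 23 May 2025: 122 days, exemption €58000 → (€290000 − €58000) × 1.5% × 122/365 = €1163.1781
24 May – 31 December 2025: 222 days, exemption €138000 → (€290000 − €138000) × 1.5% × 222/365 = €1386.7397
Total = €2733.7397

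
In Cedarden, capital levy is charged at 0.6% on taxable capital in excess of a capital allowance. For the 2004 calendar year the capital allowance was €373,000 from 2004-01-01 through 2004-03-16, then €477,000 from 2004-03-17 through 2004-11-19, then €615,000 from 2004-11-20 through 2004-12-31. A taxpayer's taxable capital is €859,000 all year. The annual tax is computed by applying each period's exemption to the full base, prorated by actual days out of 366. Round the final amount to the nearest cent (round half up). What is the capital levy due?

€2,326.56

2004-01-01 to 2004-03-16: 76 days, exemption €373,000 → (€859,000 − €373,000) × 0.6% × 76/366 = €605.5082
2004-03-17 to 2004-11-19: 248 days, exemption €477,000 → (€859,000 − €477,000) × 0.6% × 248/366 = €1,553.0492
2004-11-20 to 2004-12-31: 42 days, exemption €615,000 → (€859,000 − €615,000) × 0.6% × 42/366 = €168.0000
Total = €2,326.5574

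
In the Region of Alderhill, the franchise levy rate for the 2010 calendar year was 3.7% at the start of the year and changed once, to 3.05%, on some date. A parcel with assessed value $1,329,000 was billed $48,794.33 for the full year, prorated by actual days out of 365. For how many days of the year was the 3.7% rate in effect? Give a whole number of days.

Let d = days at the first rate; then 365 − d days at the second rate.
$1,329,000 × [3.7%·d + 3.05%·(365−d)] / 365 = $48,794.33
Solving gives d = 349, so the new rate took effect on 16 Dec 2010.

349 days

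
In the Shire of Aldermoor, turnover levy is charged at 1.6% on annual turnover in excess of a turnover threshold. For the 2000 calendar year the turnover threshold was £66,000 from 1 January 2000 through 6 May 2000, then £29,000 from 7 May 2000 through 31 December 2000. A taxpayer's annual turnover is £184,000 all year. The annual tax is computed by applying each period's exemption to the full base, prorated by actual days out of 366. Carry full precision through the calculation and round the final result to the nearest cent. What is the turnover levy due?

£2,274.58

1 January – 6 May 2000: 127 days, exemption £66,000 → (£184,000 − £66,000) × 1.6% × 127/366 = £655.1257
7 May – 31 December 2000: 239 days, exemption £29,000 → (£184,000 − £29,000) × 1.6% × 239/366 = £1,619.4536
Total = £2,274.5792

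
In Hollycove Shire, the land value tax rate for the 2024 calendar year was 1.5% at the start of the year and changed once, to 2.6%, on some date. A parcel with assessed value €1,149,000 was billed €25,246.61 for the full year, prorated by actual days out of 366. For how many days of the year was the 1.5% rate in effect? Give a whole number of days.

Let d = days at the first rate; then 366 − d days at the second rate.
€1,149,000 × [1.5%·d + 2.6%·(366−d)] / 366 = €25,246.61
Solving gives d = 134, so the new rate took effect on 14 May 2024.

134 days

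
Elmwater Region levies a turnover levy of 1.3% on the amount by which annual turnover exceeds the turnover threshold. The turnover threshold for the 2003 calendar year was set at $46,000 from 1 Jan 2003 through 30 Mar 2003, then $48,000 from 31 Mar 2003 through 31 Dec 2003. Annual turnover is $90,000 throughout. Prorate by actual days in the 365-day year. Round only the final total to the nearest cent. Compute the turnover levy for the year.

$552.34

1 Jan – 30 Mar 2003: 89 days, exemption $46,000 → ($90,000 − $46,000) × 1.3% × 89/365 = $139.4740
31 Mar – 31 Dec 2003: 276 days, exemption $48,000 → ($90,000 − $48,000) × 1.3% × 276/365 = $412.8658
Total = $552.3397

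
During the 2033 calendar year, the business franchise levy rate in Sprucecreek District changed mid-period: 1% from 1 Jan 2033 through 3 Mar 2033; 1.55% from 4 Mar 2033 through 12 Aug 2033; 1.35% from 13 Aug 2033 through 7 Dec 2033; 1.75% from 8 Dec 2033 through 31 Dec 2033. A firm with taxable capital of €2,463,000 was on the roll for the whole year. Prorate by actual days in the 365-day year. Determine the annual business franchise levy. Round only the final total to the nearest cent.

€34,620.33

1 Jan – 3 Mar 2033: 62 days at 1% → €2,463,000 × 1% × 62/365 = €4,183.7260
4 Mar – 12 Aug 2033: 162 days at 1.55% → €2,463,000 × 1.55% × 162/365 = €16,944.0904
13 Aug – 7 Dec 2033: 117 days at 1.35% → €2,463,000 × 1.35% × 117/365 = €10,658.3795
8 Dec – 31 Dec 2033: 24 days at 1.75% → €2,463,000 × 1.75% × 24/365 = €2,834.1370
Total = €34,620.3329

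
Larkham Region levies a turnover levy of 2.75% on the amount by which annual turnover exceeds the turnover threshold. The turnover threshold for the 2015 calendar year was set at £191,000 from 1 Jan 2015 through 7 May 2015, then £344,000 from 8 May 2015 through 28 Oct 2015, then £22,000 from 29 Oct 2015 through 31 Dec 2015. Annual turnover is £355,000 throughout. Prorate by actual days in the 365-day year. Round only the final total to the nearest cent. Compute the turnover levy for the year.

£3,319.14

1 Jan – 7 May 2015: 127 days, exemption £191,000 → (£355,000 − £191,000) × 2.75% × 127/365 = £1,569.2329
8 May – 28 Oct 2015: 174 days, exemption £344,000 → (£355,000 − £344,000) × 2.75% × 174/365 = £144.2055
29 Oct – 31 Dec 2015: 64 days, exemption £22,000 → (£355,000 − £22,000) × 2.75% × 64/365 = £1,605.6986
Total = £3,319.1370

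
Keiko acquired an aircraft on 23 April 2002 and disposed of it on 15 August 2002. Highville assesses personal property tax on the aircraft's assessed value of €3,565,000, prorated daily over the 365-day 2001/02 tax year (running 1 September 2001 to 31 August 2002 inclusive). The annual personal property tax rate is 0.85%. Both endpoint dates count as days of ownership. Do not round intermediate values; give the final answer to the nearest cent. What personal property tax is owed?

Days held (23 April – 15 August 2002): 115 out of 365
Tax = €3,565,000 × 0.85% × 115/365 = €9,547.3630

€9,547.36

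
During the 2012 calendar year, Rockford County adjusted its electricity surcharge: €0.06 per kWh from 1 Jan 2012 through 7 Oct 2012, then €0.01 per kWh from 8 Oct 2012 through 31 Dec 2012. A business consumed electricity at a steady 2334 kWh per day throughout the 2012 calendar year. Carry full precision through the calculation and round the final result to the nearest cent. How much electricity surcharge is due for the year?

1 Jan – 7 Oct 2012: 281 days × 2334 kWh/day = 655,854 kWh at €0.06/kWh → €39,351.24
8 Oct – 31 Dec 2012: 85 days × 2334 kWh/day = 198,390 kWh at €0.01/kWh → €1,983.90

€41,335.14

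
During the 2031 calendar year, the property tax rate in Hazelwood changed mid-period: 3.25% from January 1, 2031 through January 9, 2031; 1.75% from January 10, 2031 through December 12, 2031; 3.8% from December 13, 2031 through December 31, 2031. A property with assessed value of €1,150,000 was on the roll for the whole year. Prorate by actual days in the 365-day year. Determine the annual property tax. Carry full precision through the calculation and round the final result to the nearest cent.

January 1 – January 9, 2031: 9 days at 3.25% → €1,150,000 × 3.25% × 9/365 = €921.5753
January 10 – December 12, 2031: 337 days at 1.75% → €1,150,000 × 1.75% × 337/365 = €18,581.1644
December 13 – December 31, 2031: 19 days at 3.8% → €1,150,000 × 3.8% × 19/365 = €2,274.7945
Total = €21,777.5342

€21,777.53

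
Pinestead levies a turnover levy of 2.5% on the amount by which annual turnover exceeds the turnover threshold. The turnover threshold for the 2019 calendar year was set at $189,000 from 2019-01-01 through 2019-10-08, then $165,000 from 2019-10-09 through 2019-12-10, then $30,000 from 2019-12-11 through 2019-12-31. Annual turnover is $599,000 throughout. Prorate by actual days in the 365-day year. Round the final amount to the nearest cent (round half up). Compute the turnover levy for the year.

$10,582.26

2019-01-01 to 2019-10-08: 281 days, exemption $189,000 → ($599,000 − $189,000) × 2.5% × 281/365 = $7,891.0959
2019-10-09 to 2019-12-10: 63 days, exemption $165,000 → ($599,000 − $165,000) × 2.5% × 63/365 = $1,872.7397
2019-12-11 to 2019-12-31: 21 days, exemption $30,000 → ($599,000 − $30,000) × 2.5% × 21/365 = $818.4247
Total = $10,582.2603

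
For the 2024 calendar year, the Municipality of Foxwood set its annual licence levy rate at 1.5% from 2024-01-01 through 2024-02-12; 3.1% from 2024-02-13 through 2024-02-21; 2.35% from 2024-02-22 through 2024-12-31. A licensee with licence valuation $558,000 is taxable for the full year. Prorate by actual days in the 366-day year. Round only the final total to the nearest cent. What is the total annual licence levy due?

$12,658.67

2024-01-01 to 2024-02-12: 43 days at 1.5% → $558,000 × 1.5% × 43/366 = $983.3607
2024-02-13 to 2024-02-21: 9 days at 3.1% → $558,000 × 3.1% × 9/366 = $425.3607
2024-02-22 to 2024-12-31: 314 days at 2.35% → $558,000 × 2.35% × 314/366 = $11,249.9508
Total = $12,658.6721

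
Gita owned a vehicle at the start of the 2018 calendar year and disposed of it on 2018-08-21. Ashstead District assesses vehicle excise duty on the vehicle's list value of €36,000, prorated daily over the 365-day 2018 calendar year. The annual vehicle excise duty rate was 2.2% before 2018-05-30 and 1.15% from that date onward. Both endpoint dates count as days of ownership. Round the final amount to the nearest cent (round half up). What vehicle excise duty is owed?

€418.59

2018-01-01 to 2018-05-29: 149 days at 2.2% → €36,000 × 2.2% × 149/365 = €323.3096
2018-05-30 to 2018-08-21: 84 days at 1.15% → €36,000 × 1.15% × 84/365 = €95.2767
Total = €418.5863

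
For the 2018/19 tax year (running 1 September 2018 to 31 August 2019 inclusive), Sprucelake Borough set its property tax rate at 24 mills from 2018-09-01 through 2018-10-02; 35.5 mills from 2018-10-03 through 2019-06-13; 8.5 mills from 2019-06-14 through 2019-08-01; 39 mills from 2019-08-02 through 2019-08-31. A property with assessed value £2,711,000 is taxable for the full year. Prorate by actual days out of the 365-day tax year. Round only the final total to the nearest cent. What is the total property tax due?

2018-09-01 to 2018-10-02: 32 days at 24 mills → £2,711,000 × 2.4% × 32/365 = £5,704.2411
2018-10-03 to 2019-06-13: 254 days at 35.5 mills → £2,711,000 × 3.55% × 254/365 = £66,972.8411
2019-06-14 to 2019-08-01: 49 days at 8.5 mills → £2,711,000 × 0.85% × 49/365 = £3,093.5110
2019-08-02 to 2019-08-31: 30 days at 39 mills → £2,711,000 × 3.9% × 30/365 = £8,690.0548
Total = £84,460.6479

£84,460.65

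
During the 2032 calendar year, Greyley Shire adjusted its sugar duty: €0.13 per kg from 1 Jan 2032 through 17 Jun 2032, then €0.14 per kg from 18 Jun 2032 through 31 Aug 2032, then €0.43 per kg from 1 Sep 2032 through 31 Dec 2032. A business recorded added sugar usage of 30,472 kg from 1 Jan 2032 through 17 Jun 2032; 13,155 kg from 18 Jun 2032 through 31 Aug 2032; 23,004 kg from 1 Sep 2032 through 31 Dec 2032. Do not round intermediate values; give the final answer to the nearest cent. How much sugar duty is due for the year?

€15694.78

1 Jan – 17 Jun 2032: 30,472 kg at €0.13/kg → €3961.36
18 Jun – 31 Aug 2032: 13,155 kg at €0.14/kg → €1841.70
1 Sep – 31 Dec 2032: 23,004 kg at €0.43/kg → €9891.72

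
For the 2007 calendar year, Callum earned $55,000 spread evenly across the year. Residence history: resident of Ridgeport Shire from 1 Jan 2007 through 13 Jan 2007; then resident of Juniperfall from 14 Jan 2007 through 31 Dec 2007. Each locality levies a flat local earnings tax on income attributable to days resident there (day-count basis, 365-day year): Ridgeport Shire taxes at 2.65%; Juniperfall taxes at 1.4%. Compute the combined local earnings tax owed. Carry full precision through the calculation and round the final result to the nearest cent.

Ridgeport Shire, 1 Jan – 13 Jan 2007: 13 days → $55,000 × 2.65% × 13/365 = $51.9110
Juniperfall, 14 Jan – 31 Dec 2007: 352 days → $55,000 × 1.4% × 352/365 = $742.5753
Total = $794.4863

$794.49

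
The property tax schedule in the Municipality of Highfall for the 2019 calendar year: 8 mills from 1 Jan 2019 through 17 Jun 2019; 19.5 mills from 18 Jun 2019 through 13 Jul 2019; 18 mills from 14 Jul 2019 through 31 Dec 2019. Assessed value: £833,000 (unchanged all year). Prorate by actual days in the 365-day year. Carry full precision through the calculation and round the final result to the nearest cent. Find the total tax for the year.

1 Jan – 17 Jun 2019: 168 days at 8 mills → £833,000 × 0.8% × 168/365 = £3,067.2658
18 Jun – 13 Jul 2019: 26 days at 19.5 mills → £833,000 × 1.95% × 26/365 = £1,157.0712
14 Jul – 31 Dec 2019: 171 days at 18 mills → £833,000 × 1.8% × 171/365 = £7,024.5863
Total = £11,248.9233

£11,248.92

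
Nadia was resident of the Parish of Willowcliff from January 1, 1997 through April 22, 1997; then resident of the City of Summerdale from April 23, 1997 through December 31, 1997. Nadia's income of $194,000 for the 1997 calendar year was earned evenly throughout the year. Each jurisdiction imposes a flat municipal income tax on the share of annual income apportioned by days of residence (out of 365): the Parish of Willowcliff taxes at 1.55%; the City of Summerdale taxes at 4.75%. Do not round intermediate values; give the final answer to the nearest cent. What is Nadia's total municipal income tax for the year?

$7,310.08

The Parish of Willowcliff, January 1 – April 22, 1997: 112 days → $194,000 × 1.55% × 112/365 = $922.6959
The City of Summerdale, April 23 – December 31, 1997: 253 days → $194,000 × 4.75% × 253/365 = $6,387.3836
Total = $7,310.0795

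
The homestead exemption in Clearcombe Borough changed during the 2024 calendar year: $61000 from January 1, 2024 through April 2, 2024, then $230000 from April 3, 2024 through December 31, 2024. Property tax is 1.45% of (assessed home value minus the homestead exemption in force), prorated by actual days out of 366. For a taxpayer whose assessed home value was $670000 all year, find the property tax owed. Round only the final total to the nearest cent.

$7002.67

January 1 – April 2, 2024: 93 days, exemption $61000 → ($670000 − $61000) × 1.45% × 93/366 = $2243.8156
April 3 – December 31, 2024: 273 days, exemption $230000 → ($670000 − $230000) × 1.45% × 273/366 = $4758.8525
Total = $7002.6680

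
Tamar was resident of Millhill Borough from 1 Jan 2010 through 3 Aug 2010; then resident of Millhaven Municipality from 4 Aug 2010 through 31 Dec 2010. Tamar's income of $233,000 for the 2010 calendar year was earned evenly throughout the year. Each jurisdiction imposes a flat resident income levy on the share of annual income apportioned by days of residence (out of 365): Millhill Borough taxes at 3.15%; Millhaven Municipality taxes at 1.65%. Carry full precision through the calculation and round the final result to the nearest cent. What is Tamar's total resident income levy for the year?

Millhill Borough, 1 Jan – 3 Aug 2010: 215 days → $233,000 × 3.15% × 215/365 = $4,323.2671
Millhaven Municipality, 4 Aug – 31 Dec 2010: 150 days → $233,000 × 1.65% × 150/365 = $1,579.9315
Total = $5,903.1986

$5,903.20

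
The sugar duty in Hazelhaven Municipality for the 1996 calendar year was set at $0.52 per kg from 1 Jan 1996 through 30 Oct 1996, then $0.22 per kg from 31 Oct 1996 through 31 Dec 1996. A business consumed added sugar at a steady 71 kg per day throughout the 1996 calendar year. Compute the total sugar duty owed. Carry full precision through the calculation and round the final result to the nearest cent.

$12,192.12

1 Jan – 30 Oct 1996: 304 days × 71 kg/day = 21,584 kg at $0.52/kg → $11,223.68
31 Oct – 31 Dec 1996: 62 days × 71 kg/day = 4,402 kg at $0.22/kg → $968.44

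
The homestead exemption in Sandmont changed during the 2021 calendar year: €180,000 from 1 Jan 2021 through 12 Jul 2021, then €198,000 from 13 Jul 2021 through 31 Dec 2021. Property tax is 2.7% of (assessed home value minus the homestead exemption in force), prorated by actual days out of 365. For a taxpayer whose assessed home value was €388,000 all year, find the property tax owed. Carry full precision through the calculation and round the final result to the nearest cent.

€5,386.98

1 Jan – 12 Jul 2021: 193 days, exemption €180,000 → (€388,000 − €180,000) × 2.7% × 193/365 = €2,969.5562
13 Jul – 31 Dec 2021: 172 days, exemption €198,000 → (€388,000 − €198,000) × 2.7% × 172/365 = €2,417.4247
Total = €5,386.9808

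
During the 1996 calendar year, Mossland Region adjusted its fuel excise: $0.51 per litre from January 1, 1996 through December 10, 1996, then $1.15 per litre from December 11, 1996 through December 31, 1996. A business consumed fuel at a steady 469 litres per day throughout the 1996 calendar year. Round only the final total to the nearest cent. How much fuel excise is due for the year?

$93846.90

January 1 – December 10, 1996: 345 days × 469 litres/day = 161,805 litres at $0.51/litre → $82520.55
December 11 – December 31, 1996: 21 days × 469 litres/day = 9,849 litres at $1.15/litre → $11326.35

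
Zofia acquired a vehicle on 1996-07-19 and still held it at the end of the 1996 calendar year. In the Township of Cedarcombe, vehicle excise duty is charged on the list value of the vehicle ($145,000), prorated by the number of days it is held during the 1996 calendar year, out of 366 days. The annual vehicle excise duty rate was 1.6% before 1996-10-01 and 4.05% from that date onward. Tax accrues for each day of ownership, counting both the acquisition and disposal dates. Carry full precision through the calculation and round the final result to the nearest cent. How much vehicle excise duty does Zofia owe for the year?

$1,945.22

1996-07-19 to 1996-09-30: 74 days at 1.6% → $145,000 × 1.6% × 74/366 = $469.0710
1996-10-01 to 1996-12-31: 92 days at 4.05% → $145,000 × 4.05% × 92/366 = $1,476.1475
Total = $1,945.2186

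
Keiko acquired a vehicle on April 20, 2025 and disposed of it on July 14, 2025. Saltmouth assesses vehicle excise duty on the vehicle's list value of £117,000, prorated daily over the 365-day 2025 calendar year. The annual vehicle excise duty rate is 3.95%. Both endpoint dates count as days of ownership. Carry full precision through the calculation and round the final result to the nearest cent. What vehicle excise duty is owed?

Days held (April 20 – July 14, 2025): 86 out of 365
Tax = £117,000 × 3.95% × 86/365 = £1,088.9014

£1,088.90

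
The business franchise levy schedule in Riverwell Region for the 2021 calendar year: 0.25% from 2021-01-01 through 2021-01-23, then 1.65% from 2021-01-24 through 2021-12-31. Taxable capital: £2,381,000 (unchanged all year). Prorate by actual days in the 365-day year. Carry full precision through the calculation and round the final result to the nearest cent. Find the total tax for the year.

2021-01-01 to 2021-01-23: 23 days at 0.25% → £2,381,000 × 0.25% × 23/365 = £375.0890
2021-01-24 to 2021-12-31: 342 days at 1.65% → £2,381,000 × 1.65% × 342/365 = £36,810.9123
Total = £37,186.0014

£37,186.00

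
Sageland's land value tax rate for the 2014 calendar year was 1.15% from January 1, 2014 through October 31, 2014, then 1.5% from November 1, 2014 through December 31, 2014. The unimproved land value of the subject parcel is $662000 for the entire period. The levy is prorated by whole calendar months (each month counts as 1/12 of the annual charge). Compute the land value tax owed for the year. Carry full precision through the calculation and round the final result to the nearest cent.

January 1 – October 31, 2014: 10 months at 1.15% → $662000 × 1.15% × 10/12 = $6344.1667
November 1 – December 31, 2014: 2 months at 1.5% → $662000 × 1.5% × 2/12 = $1655.0000
Total = $7999.1667

$7999.17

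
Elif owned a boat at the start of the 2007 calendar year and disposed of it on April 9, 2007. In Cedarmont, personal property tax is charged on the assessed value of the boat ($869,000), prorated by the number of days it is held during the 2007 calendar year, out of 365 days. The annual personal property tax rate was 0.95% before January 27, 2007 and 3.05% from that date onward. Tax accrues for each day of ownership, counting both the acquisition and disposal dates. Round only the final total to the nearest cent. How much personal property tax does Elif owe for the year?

$5,888.96

January 1 – January 26, 2007: 26 days at 0.95% → $869,000 × 0.95% × 26/365 = $588.0630
January 27 – April 9, 2007: 73 days at 3.05% → $869,000 × 3.05% × 73/365 = $5,300.9000
Total = $5,888.9630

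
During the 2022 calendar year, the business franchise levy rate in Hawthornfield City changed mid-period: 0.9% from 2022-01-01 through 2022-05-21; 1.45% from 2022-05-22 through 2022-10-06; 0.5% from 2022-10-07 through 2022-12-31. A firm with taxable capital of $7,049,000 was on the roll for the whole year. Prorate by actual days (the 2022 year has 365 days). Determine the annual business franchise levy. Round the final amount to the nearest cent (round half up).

2022-01-01 to 2022-05-21: 141 days at 0.9% → $7,049,000 × 0.9% × 141/365 = $24,507.3452
2022-05-22 to 2022-10-06: 138 days at 1.45% → $7,049,000 × 1.45% × 138/365 = $38,643.9699
2022-10-07 to 2022-12-31: 86 days at 0.5% → $7,049,000 × 0.5% × 86/365 = $8,304.3014
Total = $71,455.6164

$71,455.62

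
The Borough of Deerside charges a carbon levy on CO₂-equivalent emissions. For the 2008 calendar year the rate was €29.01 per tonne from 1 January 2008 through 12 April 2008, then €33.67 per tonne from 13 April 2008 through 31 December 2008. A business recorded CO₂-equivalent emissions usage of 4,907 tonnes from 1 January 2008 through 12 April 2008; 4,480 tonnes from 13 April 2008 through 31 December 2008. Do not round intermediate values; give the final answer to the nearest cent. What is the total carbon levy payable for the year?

€293,193.67

1 January – 12 April 2008: 4,907 tonnes at €29.01/tonne → €142,352.07
13 April – 31 December 2008: 4,480 tonnes at €33.67/tonne → €150,841.60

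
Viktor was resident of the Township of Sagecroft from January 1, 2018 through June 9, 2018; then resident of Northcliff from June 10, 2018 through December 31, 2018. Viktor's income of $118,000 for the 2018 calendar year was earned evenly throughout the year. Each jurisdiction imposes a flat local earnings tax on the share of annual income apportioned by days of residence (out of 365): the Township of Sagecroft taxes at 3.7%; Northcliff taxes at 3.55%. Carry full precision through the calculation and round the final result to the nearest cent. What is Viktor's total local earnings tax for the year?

The Township of Sagecroft, January 1 – June 9, 2018: 160 days → $118,000 × 3.7% × 160/365 = $1,913.8630
Northcliff, June 10 – December 31, 2018: 205 days → $118,000 × 3.55% × 205/365 = $2,352.7260
Total = $4,266.5890

$4,266.59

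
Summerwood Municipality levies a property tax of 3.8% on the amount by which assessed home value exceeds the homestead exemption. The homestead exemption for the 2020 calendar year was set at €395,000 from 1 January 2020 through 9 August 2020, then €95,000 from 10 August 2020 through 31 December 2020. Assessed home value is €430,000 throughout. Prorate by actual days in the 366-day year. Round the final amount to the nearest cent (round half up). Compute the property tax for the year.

€5,815.25

1 January – 9 August 2020: 222 days, exemption €395,000 → (€430,000 − €395,000) × 3.8% × 222/366 = €806.7213
10 August – 31 December 2020: 144 days, exemption €95,000 → (€430,000 − €95,000) × 3.8% × 144/366 = €5,008.5246
Total = €5,815.2459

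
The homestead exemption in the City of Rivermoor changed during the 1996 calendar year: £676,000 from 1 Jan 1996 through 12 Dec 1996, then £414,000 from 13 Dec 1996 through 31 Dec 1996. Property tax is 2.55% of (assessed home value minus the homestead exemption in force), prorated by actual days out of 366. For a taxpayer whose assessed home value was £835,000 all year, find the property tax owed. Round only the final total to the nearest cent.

1 Jan – 12 Dec 1996: 347 days, exemption £676,000 → (£835,000 − £676,000) × 2.55% × 347/366 = £3,844.0205
13 Dec – 31 Dec 1996: 19 days, exemption £414,000 → (£835,000 − £414,000) × 2.55% × 19/366 = £557.3074
Total = £4,401.3279

£4,401.33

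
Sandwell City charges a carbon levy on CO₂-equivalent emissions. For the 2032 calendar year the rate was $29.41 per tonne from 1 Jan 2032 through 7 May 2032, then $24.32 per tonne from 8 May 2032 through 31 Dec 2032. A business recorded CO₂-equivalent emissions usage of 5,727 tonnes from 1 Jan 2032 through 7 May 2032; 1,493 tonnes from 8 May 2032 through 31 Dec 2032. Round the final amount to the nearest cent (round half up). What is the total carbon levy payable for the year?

$204740.83

1 Jan – 7 May 2032: 5,727 tonnes at $29.41/tonne → $168431.07
8 May – 31 Dec 2032: 1,493 tonnes at $24.32/tonne → $36309.76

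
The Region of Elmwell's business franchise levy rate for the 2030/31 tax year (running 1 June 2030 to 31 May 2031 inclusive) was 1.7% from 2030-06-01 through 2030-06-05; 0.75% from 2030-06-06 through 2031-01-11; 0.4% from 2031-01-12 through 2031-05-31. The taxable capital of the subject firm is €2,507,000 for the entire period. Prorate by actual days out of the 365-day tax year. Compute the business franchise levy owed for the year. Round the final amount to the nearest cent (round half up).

2030-06-01 to 2030-06-05: 5 days at 1.7% → €2,507,000 × 1.7% × 5/365 = €583.8219
2030-06-06 to 2031-01-11: 220 days at 0.75% → €2,507,000 × 0.75% × 220/365 = €11,333.0137
2031-01-12 to 2031-05-31: 140 days at 0.4% → €2,507,000 × 0.4% × 140/365 = €3,846.3562
Total = €15,763.1918

€15,763.19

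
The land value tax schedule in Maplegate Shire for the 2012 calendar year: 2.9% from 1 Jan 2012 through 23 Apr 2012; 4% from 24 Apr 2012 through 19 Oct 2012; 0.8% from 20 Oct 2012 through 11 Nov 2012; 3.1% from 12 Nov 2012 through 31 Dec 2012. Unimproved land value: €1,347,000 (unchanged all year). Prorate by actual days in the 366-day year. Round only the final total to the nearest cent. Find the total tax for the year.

€44,900.00

1 Jan – 23 Apr 2012: 114 days at 2.9% → €1,347,000 × 2.9% × 114/366 = €12,167.1639
24 Apr – 19 Oct 2012: 179 days at 4% → €1,347,000 × 4% × 179/366 = €26,351.1475
20 Oct – 11 Nov 2012: 23 days at 0.8% → €1,347,000 × 0.8% × 23/366 = €677.1803
12 Nov – 31 Dec 2012: 50 days at 3.1% → €1,347,000 × 3.1% × 50/366 = €5,704.5082
Total = €44,900.0000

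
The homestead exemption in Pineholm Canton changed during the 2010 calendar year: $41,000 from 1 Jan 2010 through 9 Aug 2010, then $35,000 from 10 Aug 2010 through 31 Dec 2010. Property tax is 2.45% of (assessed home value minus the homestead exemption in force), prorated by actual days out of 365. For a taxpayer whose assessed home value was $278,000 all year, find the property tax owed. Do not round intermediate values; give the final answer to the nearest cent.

$5,864.49

1 Jan – 9 Aug 2010: 221 days, exemption $41,000 → ($278,000 − $41,000) × 2.45% × 221/365 = $3,515.7164
10 Aug – 31 Dec 2010: 144 days, exemption $35,000 → ($278,000 − $35,000) × 2.45% × 144/365 = $2,348.7781
Total = $5,864.4945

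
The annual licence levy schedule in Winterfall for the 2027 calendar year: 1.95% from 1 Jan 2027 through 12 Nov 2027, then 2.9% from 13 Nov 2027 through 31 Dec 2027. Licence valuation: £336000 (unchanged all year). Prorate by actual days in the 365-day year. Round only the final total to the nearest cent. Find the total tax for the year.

1 Jan – 12 Nov 2027: 316 days at 1.95% → £336000 × 1.95% × 316/365 = £5672.4164
13 Nov – 31 Dec 2027: 49 days at 2.9% → £336000 × 2.9% × 49/365 = £1308.0986
Total = £6980.5151

£6980.52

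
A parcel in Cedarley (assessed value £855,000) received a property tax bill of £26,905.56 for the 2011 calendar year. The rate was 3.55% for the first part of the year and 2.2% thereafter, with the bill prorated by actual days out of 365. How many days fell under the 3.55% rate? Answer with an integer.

Let d = days at the first rate; then 365 − d days at the second rate.
£855,000 × [3.55%·d + 2.2%·(365−d)] / 365 = £26,905.56
Solving gives d = 256, so the new rate took effect on 14 September 2011.

256 days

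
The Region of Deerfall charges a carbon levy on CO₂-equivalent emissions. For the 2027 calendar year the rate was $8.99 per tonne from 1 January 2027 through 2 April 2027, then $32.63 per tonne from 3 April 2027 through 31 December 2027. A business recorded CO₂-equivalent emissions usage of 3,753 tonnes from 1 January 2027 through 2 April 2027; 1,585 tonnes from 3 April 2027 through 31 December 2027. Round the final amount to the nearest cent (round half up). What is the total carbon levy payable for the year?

$85,458.02

1 January – 2 April 2027: 3,753 tonnes at $8.99/tonne → $33,739.47
3 April – 31 December 2027: 1,585 tonnes at $32.63/tonne → $51,718.55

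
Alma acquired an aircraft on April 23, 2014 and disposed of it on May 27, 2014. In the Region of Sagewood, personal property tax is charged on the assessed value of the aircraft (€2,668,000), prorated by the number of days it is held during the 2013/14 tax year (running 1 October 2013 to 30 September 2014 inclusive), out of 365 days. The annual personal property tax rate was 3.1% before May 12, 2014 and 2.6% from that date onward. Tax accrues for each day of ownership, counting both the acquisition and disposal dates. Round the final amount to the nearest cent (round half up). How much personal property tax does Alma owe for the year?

April 23 – May 11, 2014: 19 days at 3.1% → €2,668,000 × 3.1% × 19/365 = €4,305.3479
May 12 – May 27, 2014: 16 days at 2.6% → €2,668,000 × 2.6% × 16/365 = €3,040.7890
Total = €7,346.1370

€7,346.14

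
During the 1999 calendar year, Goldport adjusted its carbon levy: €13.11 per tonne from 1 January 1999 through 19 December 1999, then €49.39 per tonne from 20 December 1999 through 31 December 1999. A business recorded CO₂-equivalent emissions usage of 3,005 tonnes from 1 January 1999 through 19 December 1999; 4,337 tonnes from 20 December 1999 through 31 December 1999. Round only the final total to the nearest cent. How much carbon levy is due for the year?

1 January – 19 December 1999: 3,005 tonnes at €13.11/tonne → €39,395.55
20 December – 31 December 1999: 4,337 tonnes at €49.39/tonne → €214,204.43

€253,599.98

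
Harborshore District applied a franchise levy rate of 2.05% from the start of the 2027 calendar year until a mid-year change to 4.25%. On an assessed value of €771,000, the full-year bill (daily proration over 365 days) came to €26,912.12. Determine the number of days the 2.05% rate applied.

126 days

Let d = days at the first rate; then 365 − d days at the second rate.
€771,000 × [2.05%·d + 4.25%·(365−d)] / 365 = €26,912.12
Solving gives d = 126, so the new rate took effect on May 7, 2027.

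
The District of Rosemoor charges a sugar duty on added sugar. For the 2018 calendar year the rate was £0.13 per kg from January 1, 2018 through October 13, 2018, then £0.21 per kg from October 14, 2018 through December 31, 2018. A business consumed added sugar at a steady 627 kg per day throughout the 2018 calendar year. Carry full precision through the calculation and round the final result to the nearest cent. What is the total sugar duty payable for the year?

£33,713.79

January 1 – October 13, 2018: 286 days × 627 kg/day = 179,322 kg at £0.13/kg → £23,311.86
October 14 – December 31, 2018: 79 days × 627 kg/day = 49,533 kg at £0.21/kg → £10,401.93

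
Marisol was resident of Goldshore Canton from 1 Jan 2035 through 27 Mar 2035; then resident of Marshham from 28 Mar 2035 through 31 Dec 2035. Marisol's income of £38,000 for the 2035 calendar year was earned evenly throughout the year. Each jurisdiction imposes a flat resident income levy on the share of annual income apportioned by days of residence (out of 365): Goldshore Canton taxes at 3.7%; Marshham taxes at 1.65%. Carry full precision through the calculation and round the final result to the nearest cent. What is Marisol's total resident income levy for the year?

£810.55

Goldshore Canton, 1 Jan – 27 Mar 2035: 86 days → £38,000 × 3.7% × 86/365 = £331.2767
Marshham, 28 Mar – 31 Dec 2035: 279 days → £38,000 × 1.65% × 279/365 = £479.2685
Total = £810.5452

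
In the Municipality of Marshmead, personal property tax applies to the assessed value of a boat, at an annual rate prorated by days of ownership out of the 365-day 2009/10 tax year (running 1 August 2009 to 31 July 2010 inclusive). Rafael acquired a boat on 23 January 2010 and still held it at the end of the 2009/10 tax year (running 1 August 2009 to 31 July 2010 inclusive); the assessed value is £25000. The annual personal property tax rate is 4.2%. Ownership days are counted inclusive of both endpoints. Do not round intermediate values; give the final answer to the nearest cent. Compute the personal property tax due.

£546.58

Days held (23 January – 31 July 2010): 190 out of 365
Tax = £25000 × 4.2% × 190/365 = £546.5753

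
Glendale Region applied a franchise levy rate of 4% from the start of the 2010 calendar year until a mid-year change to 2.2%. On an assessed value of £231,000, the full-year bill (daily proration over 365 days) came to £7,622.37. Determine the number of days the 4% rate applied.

Let d = days at the first rate; then 365 − d days at the second rate.
£231,000 × [4%·d + 2.2%·(365−d)] / 365 = £7,622.37
Solving gives d = 223, so the new rate took effect on 12 August 2010.

223 days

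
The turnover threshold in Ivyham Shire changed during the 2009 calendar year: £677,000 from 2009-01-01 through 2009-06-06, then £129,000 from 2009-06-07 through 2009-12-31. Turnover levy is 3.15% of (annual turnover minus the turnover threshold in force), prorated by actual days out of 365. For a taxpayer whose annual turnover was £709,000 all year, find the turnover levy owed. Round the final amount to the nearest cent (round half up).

£10,844.98

2009-01-01 to 2009-06-06: 157 days, exemption £677,000 → (£709,000 − £677,000) × 3.15% × 157/365 = £433.5781
2009-06-07 to 2009-12-31: 208 days, exemption £129,000 → (£709,000 − £129,000) × 3.15% × 208/365 = £10,411.3973
Total = £10,844.9753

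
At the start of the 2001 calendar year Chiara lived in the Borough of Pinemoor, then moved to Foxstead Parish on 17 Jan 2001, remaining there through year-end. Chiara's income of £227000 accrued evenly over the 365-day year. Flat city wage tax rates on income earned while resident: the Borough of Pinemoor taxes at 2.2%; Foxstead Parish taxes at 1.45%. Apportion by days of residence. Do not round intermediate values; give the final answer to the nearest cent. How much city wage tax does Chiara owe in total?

£3366.13

The Borough of Pinemoor, 1 Jan – 16 Jan 2001: 16 days → £227000 × 2.2% × 16/365 = £218.9151
Foxstead Parish, 17 Jan – 31 Dec 2001: 349 days → £227000 × 1.45% × 349/365 = £3147.2151
Total = £3366.1301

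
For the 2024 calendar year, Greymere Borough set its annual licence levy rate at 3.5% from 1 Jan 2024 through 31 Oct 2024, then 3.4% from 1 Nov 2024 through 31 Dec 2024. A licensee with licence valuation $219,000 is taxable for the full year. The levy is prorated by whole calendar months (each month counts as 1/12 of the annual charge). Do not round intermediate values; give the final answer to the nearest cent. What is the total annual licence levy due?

$7,628.50

1 Jan – 31 Oct 2024: 10 months at 3.5% → $219,000 × 3.5% × 10/12 = $6,387.5000
1 Nov – 31 Dec 2024: 2 months at 3.4% → $219,000 × 3.4% × 2/12 = $1,241.0000
Total = $7,628.5000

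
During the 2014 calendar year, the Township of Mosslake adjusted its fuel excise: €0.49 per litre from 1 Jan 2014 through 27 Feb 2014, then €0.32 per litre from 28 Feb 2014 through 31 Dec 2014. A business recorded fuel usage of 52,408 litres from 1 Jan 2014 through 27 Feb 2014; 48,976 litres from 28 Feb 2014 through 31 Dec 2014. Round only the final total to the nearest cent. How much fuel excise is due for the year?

€41,352.24

1 Jan – 27 Feb 2014: 52,408 litres at €0.49/litre → €25,679.92
28 Feb – 31 Dec 2014: 48,976 litres at €0.32/litre → €15,672.32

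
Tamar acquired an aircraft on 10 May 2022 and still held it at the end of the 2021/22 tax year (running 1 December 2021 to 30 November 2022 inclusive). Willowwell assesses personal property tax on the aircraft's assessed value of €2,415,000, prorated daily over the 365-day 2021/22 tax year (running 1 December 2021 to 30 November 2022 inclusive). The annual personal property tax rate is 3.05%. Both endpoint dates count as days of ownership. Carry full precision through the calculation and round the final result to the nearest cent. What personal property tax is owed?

€41,369.28

Days held (10 May – 30 November 2022): 205 out of 365
Tax = €2,415,000 × 3.05% × 205/365 = €41,369.2808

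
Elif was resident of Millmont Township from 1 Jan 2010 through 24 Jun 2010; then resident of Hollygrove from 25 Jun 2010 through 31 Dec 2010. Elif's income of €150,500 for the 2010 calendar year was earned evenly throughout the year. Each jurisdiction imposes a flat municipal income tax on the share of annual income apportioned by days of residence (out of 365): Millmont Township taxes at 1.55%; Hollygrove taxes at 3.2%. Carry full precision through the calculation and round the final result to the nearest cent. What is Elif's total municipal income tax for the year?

€3,625.40

Millmont Township, 1 Jan – 24 Jun 2010: 175 days → €150,500 × 1.55% × 175/365 = €1,118.4418
Hollygrove, 25 Jun – 31 Dec 2010: 190 days → €150,500 × 3.2% × 190/365 = €2,506.9589
Total = €3,625.4007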